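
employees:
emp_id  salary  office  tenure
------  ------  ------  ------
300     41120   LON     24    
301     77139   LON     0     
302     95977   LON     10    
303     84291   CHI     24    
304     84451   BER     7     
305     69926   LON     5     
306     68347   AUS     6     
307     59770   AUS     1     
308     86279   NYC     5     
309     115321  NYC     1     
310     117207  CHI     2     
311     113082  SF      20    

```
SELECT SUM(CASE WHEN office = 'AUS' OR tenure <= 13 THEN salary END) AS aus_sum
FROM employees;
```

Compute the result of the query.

774417

emp_id=300: ✗
emp_id=301: ✓ → 77139
emp_id=302: ✓ → 95977
emp_id=303: ✗
emp_id=304: ✓ → 84451
emp_id=305: ✓ → 69926
emp_id=306: ✓ → 68347
emp_id=307: ✓ → 59770
emp_id=308: ✓ → 86279
emp_id=309: ✓ → 115321
emp_id=310: ✓ → 117207
emp_id=311: ✗
aus_sum = 77139 + 95977 + 84451 + 69926 + 68347 + 59770 + 86279 + 115321 + 117207 = 774417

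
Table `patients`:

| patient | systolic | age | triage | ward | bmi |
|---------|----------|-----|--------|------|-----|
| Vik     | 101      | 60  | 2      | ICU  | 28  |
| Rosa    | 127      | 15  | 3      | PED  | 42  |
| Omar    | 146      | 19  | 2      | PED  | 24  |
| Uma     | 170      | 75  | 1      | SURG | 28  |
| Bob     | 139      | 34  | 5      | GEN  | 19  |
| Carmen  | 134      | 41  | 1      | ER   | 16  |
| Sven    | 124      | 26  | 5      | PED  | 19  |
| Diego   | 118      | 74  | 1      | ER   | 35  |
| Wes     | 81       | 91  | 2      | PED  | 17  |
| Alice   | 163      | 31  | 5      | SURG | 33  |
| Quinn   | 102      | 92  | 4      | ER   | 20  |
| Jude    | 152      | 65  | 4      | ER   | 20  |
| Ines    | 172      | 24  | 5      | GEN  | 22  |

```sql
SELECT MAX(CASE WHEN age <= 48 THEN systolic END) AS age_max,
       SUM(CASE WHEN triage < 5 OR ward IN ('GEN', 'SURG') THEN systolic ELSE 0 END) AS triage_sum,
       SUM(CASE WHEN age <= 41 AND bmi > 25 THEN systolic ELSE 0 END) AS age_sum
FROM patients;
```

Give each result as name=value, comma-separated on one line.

age_max=172, triage_sum=1605, age_sum=290

[age_max: age <= 48]
patient=Vik: ✗
patient=Rosa: ✓ → 127
patient=Omar: ✓ → 146
patient=Uma: ✗
patient=Bob: ✓ → 139
patient=Carmen: ✓ → 134
patient=Sven: ✓ → 124
patient=Diego: ✗
patient=Wes: ✗
patient=Alice: ✓ → 163
patient=Quinn: ✗
patient=Jude: ✗
patient=Ines: ✓ → 172
age_max = MAX(127, 146, 139, 134, 124, 163, 172) = 172
—
[triage_sum: triage < 5 OR ward IN ('GEN', 'SURG')]
patient=Vik: ✓ → 101
patient=Rosa: ✓ → 127
patient=Omar: ✓ → 146
patient=Uma: ✓ → 170
patient=Bob: ✓ → 139
patient=Carmen: ✓ → 134
patient=Sven: ✗
patient=Diego: ✓ → 118
patient=Wes: ✓ → 81
patient=Alice: ✓ → 163
patient=Quinn: ✓ → 102
patient=Jude: ✓ → 152
patient=Ines: ✓ → 172
triage_sum = 101 + 127 + 146 + 170 + 139 + 134 + 118 + 81 + 163 + 102 + 152 + 172 = 1605
—
[age_sum: age <= 41 AND bmi > 25]
patient=Vik: ✗
patient=Rosa: ✓ → 127
patient=Omar: ✗
patient=Uma: ✗
patient=Bob: ✗
patient=Carmen: ✗
patient=Sven: ✗
patient=Diego: ✗
patient=Wes: ✗
patient=Alice: ✓ → 163
patient=Quinn: ✗
patient=Jude: ✗
patient=Ines: ✗
age_sum = 127 + 163 = 290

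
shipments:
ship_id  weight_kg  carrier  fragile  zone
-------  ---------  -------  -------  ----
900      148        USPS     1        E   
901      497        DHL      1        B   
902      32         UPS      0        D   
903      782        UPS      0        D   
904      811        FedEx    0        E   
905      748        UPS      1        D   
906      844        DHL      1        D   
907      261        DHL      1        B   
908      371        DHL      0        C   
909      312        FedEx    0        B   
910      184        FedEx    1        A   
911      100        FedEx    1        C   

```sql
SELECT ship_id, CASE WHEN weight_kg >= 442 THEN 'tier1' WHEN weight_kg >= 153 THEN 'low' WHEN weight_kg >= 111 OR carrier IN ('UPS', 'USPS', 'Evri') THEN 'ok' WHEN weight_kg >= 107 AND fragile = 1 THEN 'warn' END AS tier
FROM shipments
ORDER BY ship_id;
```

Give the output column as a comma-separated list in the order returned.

ship_id=900: weight_kg >= 111 OR carrier IN ('UPS', 'USPS', 'Evri') → ok
ship_id=901: weight_kg >= 442 → tier1
ship_id=902: weight_kg >= 111 OR carrier IN ('UPS', 'USPS', 'Evri') → ok
ship_id=903: weight_kg >= 442 → tier1
ship_id=904: weight_kg >= 442 → tier1
ship_id=905: weight_kg >= 442 → tier1
ship_id=906: weight_kg >= 442 → tier1
ship_id=907: weight_kg >= 153 → low
ship_id=908: weight_kg >= 153 → low
ship_id=909: weight_kg >= 153 → low
ship_id=910: weight_kg >= 153 → low
ship_id=911: (no match → NULL) → NULL

ok, tier1, ok, tier1, tier1, tier1, tier1, low, low, low, low, NULL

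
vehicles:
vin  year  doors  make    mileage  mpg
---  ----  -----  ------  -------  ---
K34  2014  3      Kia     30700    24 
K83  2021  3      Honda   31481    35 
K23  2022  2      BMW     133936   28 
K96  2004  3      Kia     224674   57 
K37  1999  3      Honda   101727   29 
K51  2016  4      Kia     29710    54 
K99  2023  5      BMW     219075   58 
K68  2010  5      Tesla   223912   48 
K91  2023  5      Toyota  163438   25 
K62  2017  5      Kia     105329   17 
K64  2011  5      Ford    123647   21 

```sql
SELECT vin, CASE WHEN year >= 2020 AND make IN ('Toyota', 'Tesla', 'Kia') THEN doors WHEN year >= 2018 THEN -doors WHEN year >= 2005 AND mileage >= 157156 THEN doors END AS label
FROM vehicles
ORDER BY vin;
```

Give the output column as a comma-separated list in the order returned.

-2, NULL, NULL, NULL, NULL, NULL, 5, -3, 5, NULL, -5

vin=K23: year >= 2018 → -2
vin=K34: (no match → NULL) → NULL
vin=K37: (no match → NULL) → NULL
vin=K51: (no match → NULL) → NULL
vin=K62: (no match → NULL) → NULL
vin=K64: (no match → NULL) → NULL
vin=K68: year >= 2005 AND mileage >= 157156 → 5
vin=K83: year >= 2018 → -3
vin=K91: year >= 2020 AND make IN ('Toyota', 'Tesla', 'Kia') → 5
vin=K96: (no match → NULL) → NULL
vin=K99: year >= 2018 → -5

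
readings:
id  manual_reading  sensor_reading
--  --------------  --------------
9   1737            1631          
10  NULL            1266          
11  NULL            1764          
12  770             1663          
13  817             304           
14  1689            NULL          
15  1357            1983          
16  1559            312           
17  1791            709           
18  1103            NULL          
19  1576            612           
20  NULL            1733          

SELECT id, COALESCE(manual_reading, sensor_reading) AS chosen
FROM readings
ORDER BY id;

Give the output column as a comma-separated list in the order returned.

id=9: manual_reading=1737 → 1737
id=10: manual_reading=NULL, sensor_reading=1266 → 1266
id=11: manual_reading=NULL, sensor_reading=1764 → 1764
id=12: manual_reading=770 → 770
id=13: manual_reading=817 → 817
id=14: manual_reading=1689 → 1689
id=15: manual_reading=1357 → 1357
id=16: manual_reading=1559 → 1559
id=17: manual_reading=1791 → 1791
id=18: manual_reading=1103 → 1103
id=19: manual_reading=1576 → 1576
id=20: manual_reading=NULL, sensor_reading=1733 → 1733

1737, 1266, 1764, 770, 817, 1689, 1357, 1559, 1791, 1103, 1576, 1733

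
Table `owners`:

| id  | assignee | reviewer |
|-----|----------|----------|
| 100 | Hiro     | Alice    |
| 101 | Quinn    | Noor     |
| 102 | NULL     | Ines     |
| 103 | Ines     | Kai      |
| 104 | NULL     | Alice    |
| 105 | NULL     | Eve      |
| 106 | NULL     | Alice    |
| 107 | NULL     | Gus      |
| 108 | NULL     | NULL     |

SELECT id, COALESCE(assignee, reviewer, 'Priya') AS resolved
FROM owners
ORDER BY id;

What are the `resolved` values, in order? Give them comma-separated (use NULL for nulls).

id=100: assignee=Hiro → Hiro
id=101: assignee=Quinn → Quinn
id=102: assignee=NULL, reviewer=Ines → Ines
id=103: assignee=Ines → Ines
id=104: assignee=NULL, reviewer=Alice → Alice
id=105: assignee=NULL, reviewer=Eve → Eve
id=106: assignee=NULL, reviewer=Alice → Alice
id=107: assignee=NULL, reviewer=Gus → Gus
id=108: assignee=NULL, reviewer=NULL, → literal Priya → Priya

Hiro, Quinn, Ines, Ines, Alice, Eve, Alice, Gus, Priya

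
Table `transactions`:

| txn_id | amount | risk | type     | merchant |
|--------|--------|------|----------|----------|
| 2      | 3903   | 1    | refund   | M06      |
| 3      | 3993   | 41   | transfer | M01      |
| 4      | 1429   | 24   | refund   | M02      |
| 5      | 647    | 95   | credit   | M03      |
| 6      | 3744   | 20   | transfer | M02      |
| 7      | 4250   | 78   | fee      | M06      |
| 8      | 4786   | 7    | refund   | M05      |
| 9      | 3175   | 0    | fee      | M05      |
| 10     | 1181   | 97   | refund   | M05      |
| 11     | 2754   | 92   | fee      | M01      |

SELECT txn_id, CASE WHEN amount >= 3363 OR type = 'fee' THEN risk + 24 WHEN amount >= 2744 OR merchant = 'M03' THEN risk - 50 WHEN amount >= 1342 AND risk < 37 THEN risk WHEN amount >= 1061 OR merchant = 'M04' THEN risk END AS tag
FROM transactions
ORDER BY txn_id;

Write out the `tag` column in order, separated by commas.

txn_id=2: amount >= 3363 OR type = 'fee' → 25
txn_id=3: amount >= 3363 OR type = 'fee' → 65
txn_id=4: amount >= 1342 AND risk < 37 → 24
txn_id=5: amount >= 2744 OR merchant = 'M03' → 45
txn_id=6: amount >= 3363 OR type = 'fee' → 44
txn_id=7: amount >= 3363 OR type = 'fee' → 102
txn_id=8: amount >= 3363 OR type = 'fee' → 31
txn_id=9: amount >= 3363 OR type = 'fee' → 24
txn_id=10: amount >= 1061 OR merchant = 'M04' → 97
txn_id=11: amount >= 3363 OR type = 'fee' → 116

25, 65, 24, 45, 44, 102, 31, 24, 97, 116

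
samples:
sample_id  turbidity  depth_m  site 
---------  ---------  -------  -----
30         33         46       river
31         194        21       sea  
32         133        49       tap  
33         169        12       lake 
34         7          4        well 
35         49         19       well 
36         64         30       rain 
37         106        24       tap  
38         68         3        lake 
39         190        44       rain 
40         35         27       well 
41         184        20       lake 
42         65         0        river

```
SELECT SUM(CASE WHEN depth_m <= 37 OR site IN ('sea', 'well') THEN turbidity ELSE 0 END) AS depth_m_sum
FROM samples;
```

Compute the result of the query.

941

sample_id=30: ✗
sample_id=31: ✓ → 194
sample_id=32: ✗
sample_id=33: ✓ → 169
sample_id=34: ✓ → 7
sample_id=35: ✓ → 49
sample_id=36: ✓ → 64
sample_id=37: ✓ → 106
sample_id=38: ✓ → 68
sample_id=39: ✗
sample_id=40: ✓ → 35
sample_id=41: ✓ → 184
sample_id=42: ✓ → 65
depth_m_sum = 194 + 169 + 7 + 49 + 64 + 106 + 68 + 35 + 184 + 65 = 941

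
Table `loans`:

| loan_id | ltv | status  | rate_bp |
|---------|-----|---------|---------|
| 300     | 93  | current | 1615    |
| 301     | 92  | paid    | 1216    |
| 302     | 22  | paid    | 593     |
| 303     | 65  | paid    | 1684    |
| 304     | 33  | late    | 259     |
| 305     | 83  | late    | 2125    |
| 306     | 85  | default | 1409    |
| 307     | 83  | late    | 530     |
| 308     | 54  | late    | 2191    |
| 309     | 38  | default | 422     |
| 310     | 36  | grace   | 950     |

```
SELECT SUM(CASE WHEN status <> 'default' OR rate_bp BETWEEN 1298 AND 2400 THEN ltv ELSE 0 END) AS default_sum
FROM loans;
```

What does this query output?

loan_id=300: ✓ → 93
loan_id=301: ✓ → 92
loan_id=302: ✓ → 22
loan_id=303: ✓ → 65
loan_id=304: ✓ → 33
loan_id=305: ✓ → 83
loan_id=306: ✓ → 85
loan_id=307: ✓ → 83
loan_id=308: ✓ → 54
loan_id=309: ✗
loan_id=310: ✓ → 36
default_sum = 93 + 92 + 22 + 65 + 33 + 83 + 85 + 83 + 54 + 36 = 646

646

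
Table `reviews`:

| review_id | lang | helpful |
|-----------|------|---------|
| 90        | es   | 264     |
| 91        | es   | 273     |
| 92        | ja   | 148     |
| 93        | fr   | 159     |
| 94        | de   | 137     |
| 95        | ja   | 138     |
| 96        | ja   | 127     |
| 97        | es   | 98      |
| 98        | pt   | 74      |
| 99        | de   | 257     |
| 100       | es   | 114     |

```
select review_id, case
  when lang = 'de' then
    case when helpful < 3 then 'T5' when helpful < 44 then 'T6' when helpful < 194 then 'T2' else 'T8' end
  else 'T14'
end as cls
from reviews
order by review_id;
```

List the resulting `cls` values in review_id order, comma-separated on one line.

T14, T14, T14, T14, T2, T14, T14, T14, T14, T8, T14

review_id=90: lang='es' → outer ELSE → T14
review_id=91: lang='es' → outer ELSE → T14
review_id=92: lang='ja' → outer ELSE → T14
review_id=93: lang='fr' → outer ELSE → T14
review_id=94: lang='de' → inner[helpful < 194] → T2
review_id=95: lang='ja' → outer ELSE → T14
review_id=96: lang='ja' → outer ELSE → T14
review_id=97: lang='es' → outer ELSE → T14
review_id=98: lang='pt' → outer ELSE → T14
review_id=99: lang='de' → inner[ELSE] → T8
review_id=100: lang='es' → outer ELSE → T14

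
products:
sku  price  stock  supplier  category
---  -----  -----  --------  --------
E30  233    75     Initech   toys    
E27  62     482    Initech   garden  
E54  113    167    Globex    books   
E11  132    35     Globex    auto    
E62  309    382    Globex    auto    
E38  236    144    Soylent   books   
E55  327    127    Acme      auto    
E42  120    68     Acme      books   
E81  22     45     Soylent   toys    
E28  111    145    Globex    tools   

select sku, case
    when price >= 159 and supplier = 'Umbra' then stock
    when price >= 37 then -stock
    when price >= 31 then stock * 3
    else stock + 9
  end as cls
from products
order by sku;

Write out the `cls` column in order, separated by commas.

-35, -482, -145, -75, -144, -68, -167, -127, -382, 54

sku=E11: price >= 37 → -35
sku=E27: price >= 37 → -482
sku=E28: price >= 37 → -145
sku=E30: price >= 37 → -75
sku=E38: price >= 37 → -144
sku=E42: price >= 37 → -68
sku=E54: price >= 37 → -167
sku=E55: price >= 37 → -127
sku=E62: price >= 37 → -382
sku=E81: ELSE → 54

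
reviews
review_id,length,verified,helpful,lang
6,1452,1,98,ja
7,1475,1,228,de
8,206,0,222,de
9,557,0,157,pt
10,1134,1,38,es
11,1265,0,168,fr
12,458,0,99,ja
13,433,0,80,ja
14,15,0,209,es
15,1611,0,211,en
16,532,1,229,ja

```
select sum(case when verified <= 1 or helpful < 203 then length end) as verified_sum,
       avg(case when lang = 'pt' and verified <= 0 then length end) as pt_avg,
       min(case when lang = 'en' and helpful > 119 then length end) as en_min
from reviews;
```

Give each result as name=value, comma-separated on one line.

verified_sum=9138, pt_avg=557, en_min=1611

[verified_sum: verified <= 1 or helpful < 203]
review_id=6: ✓ → 1452
review_id=7: ✓ → 1475
review_id=8: ✓ → 206
review_id=9: ✓ → 557
review_id=10: ✓ → 1134
review_id=11: ✓ → 1265
review_id=12: ✓ → 458
review_id=13: ✓ → 433
review_id=14: ✓ → 15
review_id=15: ✓ → 1611
review_id=16: ✓ → 532
verified_sum = 1452 + 1475 + 206 + 557 + 1134 + 1265 + 458 + 433 + 15 + 1611 + 532 = 9138
—
[pt_avg: lang = 'pt' and verified <= 0]
review_id=6: ✗
review_id=7: ✗
review_id=8: ✗
review_id=9: ✓ → 557
review_id=10: ✗
review_id=11: ✗
review_id=12: ✗
review_id=13: ✗
review_id=14: ✗
review_id=15: ✗
review_id=16: ✗
pt_avg = 557
—
[en_min: lang = 'en' and helpful > 119]
review_id=6: ✗
review_id=7: ✗
review_id=8: ✗
review_id=9: ✗
review_id=10: ✗
review_id=11: ✗
review_id=12: ✗
review_id=13: ✗
review_id=14: ✗
review_id=15: ✓ → 1611
review_id=16: ✗
en_min = MIN(1611) = 1611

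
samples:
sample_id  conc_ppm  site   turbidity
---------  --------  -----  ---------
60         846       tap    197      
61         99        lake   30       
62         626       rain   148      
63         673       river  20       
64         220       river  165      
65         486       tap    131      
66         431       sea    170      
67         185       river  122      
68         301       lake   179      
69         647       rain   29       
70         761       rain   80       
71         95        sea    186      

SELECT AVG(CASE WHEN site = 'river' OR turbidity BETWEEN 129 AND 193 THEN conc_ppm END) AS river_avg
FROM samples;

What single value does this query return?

377.125

sample_id=60: ✗
sample_id=61: ✗
sample_id=62: ✓ → 626
sample_id=63: ✓ → 673
sample_id=64: ✓ → 220
sample_id=65: ✓ → 486
sample_id=66: ✓ → 431
sample_id=67: ✓ → 185
sample_id=68: ✓ → 301
sample_id=69: ✗
sample_id=70: ✗
sample_id=71: ✓ → 95
river_avg = (626 + 673 + 220 + 486 + 431 + 185 + 301 + 95) / 8 = 377.125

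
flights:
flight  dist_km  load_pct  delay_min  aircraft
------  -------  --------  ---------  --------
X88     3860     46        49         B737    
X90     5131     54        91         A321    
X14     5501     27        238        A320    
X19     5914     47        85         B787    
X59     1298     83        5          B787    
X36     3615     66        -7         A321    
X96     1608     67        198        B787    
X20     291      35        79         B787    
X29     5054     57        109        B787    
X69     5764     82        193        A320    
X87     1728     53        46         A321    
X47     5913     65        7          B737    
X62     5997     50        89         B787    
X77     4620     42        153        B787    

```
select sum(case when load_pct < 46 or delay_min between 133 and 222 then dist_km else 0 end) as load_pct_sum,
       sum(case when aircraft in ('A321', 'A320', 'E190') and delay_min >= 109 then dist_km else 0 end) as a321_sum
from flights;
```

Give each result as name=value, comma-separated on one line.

load_pct_sum=17784, a321_sum=11265

[load_pct_sum: load_pct < 46 or delay_min between 133 and 222]
flight=X88: ✗
flight=X90: ✗
flight=X14: ✓ → 5501
flight=X19: ✗
flight=X59: ✗
flight=X36: ✗
flight=X96: ✓ → 1608
flight=X20: ✓ → 291
flight=X29: ✗
flight=X69: ✓ → 5764
flight=X87: ✗
flight=X47: ✗
flight=X62: ✗
flight=X77: ✓ → 4620
load_pct_sum = 5501 + 1608 + 291 + 5764 + 4620 = 17784
—
[a321_sum: aircraft in ('A321', 'A320', 'E190') and delay_min >= 109]
flight=X88: ✗
flight=X90: ✗
flight=X14: ✓ → 5501
flight=X19: ✗
flight=X59: ✗
flight=X36: ✗
flight=X96: ✗
flight=X20: ✗
flight=X29: ✗
flight=X69: ✓ → 5764
flight=X87: ✗
flight=X47: ✗
flight=X62: ✗
flight=X77: ✗
a321_sum = 5501 + 5764 = 11265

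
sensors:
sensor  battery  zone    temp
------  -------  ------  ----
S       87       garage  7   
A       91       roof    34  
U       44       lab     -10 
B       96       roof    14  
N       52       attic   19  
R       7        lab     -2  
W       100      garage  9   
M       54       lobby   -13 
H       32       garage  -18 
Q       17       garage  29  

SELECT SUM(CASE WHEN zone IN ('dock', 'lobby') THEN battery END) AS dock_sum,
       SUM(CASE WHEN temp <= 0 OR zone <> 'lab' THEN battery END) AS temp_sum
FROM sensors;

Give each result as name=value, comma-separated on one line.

dock_sum=54, temp_sum=580

[dock_sum: zone IN ('dock', 'lobby')]
sensor=S: ✗
sensor=A: ✗
sensor=U: ✗
sensor=B: ✗
sensor=N: ✗
sensor=R: ✗
sensor=W: ✗
sensor=M: ✓ → 54
sensor=H: ✗
sensor=Q: ✗
dock_sum = 54
—
[temp_sum: temp <= 0 OR zone <> 'lab']
sensor=S: ✓ → 87
sensor=A: ✓ → 91
sensor=U: ✓ → 44
sensor=B: ✓ → 96
sensor=N: ✓ → 52
sensor=R: ✓ → 7
sensor=W: ✓ → 100
sensor=M: ✓ → 54
sensor=H: ✓ → 32
sensor=Q: ✓ → 17
temp_sum = 87 + 91 + 44 + 96 + 52 + 7 + 100 + 54 + 32 + 17 = 580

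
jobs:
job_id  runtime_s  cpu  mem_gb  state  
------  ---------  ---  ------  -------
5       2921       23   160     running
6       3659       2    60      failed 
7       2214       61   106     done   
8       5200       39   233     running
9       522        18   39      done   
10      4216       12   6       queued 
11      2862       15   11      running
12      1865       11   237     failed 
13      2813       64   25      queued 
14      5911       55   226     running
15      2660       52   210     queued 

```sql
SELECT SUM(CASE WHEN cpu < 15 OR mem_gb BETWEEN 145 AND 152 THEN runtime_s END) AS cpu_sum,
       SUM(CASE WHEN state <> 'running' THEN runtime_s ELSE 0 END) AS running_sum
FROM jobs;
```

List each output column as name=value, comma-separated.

cpu_sum=9740, running_sum=17949

[cpu_sum: cpu < 15 OR mem_gb BETWEEN 145 AND 152]
job_id=5: ✗
job_id=6: ✓ → 3659
job_id=7: ✗
job_id=8: ✗
job_id=9: ✗
job_id=10: ✓ → 4216
job_id=11: ✗
job_id=12: ✓ → 1865
job_id=13: ✗
job_id=14: ✗
job_id=15: ✗
cpu_sum = 3659 + 4216 + 1865 = 9740
—
[running_sum: state <> 'running']
job_id=5: ✗
job_id=6: ✓ → 3659
job_id=7: ✓ → 2214
job_id=8: ✗
job_id=9: ✓ → 522
job_id=10: ✓ → 4216
job_id=11: ✗
job_id=12: ✓ → 1865
job_id=13: ✓ → 2813
job_id=14: ✗
job_id=15: ✓ → 2660
running_sum = 3659 + 2214 + 522 + 4216 + 1865 + 2813 + 2660 = 17949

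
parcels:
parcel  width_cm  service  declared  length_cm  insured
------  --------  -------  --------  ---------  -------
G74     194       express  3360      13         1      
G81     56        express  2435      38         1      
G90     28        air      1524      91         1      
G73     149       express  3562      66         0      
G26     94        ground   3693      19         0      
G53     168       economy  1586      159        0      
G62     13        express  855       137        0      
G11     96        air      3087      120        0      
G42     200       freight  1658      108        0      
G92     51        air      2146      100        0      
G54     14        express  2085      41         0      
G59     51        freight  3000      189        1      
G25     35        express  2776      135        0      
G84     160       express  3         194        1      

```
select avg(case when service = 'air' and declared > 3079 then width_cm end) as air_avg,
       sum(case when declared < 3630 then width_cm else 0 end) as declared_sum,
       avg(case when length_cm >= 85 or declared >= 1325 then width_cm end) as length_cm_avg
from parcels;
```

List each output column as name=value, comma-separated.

air_avg=96, declared_sum=1215, length_cm_avg=93.5

[air_avg: service = 'air' and declared > 3079]
parcel=G74: ✗
parcel=G81: ✗
parcel=G90: ✗
parcel=G73: ✗
parcel=G26: ✗
parcel=G53: ✗
parcel=G62: ✗
parcel=G11: ✓ → 96
parcel=G42: ✗
parcel=G92: ✗
parcel=G54: ✗
parcel=G59: ✗
parcel=G25: ✗
parcel=G84: ✗
air_avg = 96
—
[declared_sum: declared < 3630]
parcel=G74: ✓ → 194
parcel=G81: ✓ → 56
parcel=G90: ✓ → 28
parcel=G73: ✓ → 149
parcel=G26: ✗
parcel=G53: ✓ → 168
parcel=G62: ✓ → 13
parcel=G11: ✓ → 96
parcel=G42: ✓ → 200
parcel=G92: ✓ → 51
parcel=G54: ✓ → 14
parcel=G59: ✓ → 51
parcel=G25: ✓ → 35
parcel=G84: ✓ → 160
declared_sum = 194 + 56 + 28 + 149 + 168 + 13 + 96 + 200 + 51 + 14 + 51 + 35 + 160 = 1215
—
[length_cm_avg: length_cm >= 85 or declared >= 1325]
parcel=G74: ✓ → 194
parcel=G81: ✓ → 56
parcel=G90: ✓ → 28
parcel=G73: ✓ → 149
parcel=G26: ✓ → 94
parcel=G53: ✓ → 168
parcel=G62: ✓ → 13
parcel=G11: ✓ → 96
parcel=G42: ✓ → 200
parcel=G92: ✓ → 51
parcel=G54: ✓ → 14
parcel=G59: ✓ → 51
parcel=G25: ✓ → 35
parcel=G84: ✓ → 160
length_cm_avg = (194 + 56 + 28 + 149 + 94 + 168 + 13 + 96 + 200 + 51 + 14 + 51 + 35 + 160) / 14 = 93.5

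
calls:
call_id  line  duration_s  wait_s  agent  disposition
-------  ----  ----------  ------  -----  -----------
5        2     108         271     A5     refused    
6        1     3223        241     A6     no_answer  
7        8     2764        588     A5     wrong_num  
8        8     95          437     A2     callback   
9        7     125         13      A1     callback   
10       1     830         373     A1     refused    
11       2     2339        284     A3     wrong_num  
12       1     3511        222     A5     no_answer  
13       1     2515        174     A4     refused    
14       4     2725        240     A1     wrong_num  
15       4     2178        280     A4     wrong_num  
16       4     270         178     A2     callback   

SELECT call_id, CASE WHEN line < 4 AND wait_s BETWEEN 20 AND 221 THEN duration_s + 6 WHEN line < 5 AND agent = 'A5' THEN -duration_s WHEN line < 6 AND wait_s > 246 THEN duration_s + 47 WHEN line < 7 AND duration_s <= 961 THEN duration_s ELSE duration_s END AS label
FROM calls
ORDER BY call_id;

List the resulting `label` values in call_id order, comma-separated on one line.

-108, 3223, 2764, 95, 125, 877, 2386, -3511, 2521, 2725, 2225, 270

call_id=5: line < 5 AND agent = 'A5' → -108
call_id=6: ELSE → 3223
call_id=7: ELSE → 2764
call_id=8: ELSE → 95
call_id=9: ELSE → 125
call_id=10: line < 6 AND wait_s > 246 → 877
call_id=11: line < 6 AND wait_s > 246 → 2386
call_id=12: line < 5 AND agent = 'A5' → -3511
call_id=13: line < 4 AND wait_s BETWEEN 20 AND 221 → 2521
call_id=14: ELSE → 2725
call_id=15: line < 6 AND wait_s > 246 → 2225
call_id=16: line < 7 AND duration_s <= 961 → 270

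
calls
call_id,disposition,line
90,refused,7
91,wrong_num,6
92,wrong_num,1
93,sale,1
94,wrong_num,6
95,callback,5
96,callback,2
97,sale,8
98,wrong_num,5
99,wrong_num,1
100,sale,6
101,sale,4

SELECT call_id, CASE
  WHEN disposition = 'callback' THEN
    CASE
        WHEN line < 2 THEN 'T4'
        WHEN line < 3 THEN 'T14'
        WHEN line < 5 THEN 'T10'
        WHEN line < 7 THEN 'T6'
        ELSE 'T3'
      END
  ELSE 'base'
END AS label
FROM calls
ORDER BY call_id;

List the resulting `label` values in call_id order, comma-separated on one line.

call_id=90: disposition='refused' → outer ELSE → base
call_id=91: disposition='wrong_num' → outer ELSE → base
call_id=92: disposition='wrong_num' → outer ELSE → base
call_id=93: disposition='sale' → outer ELSE → base
call_id=94: disposition='wrong_num' → outer ELSE → base
call_id=95: disposition='callback' → inner[line < 7] → T6
call_id=96: disposition='callback' → inner[line < 3] → T14
call_id=97: disposition='sale' → outer ELSE → base
call_id=98: disposition='wrong_num' → outer ELSE → base
call_id=99: disposition='wrong_num' → outer ELSE → base
call_id=100: disposition='sale' → outer ELSE → base
call_id=101: disposition='sale' → outer ELSE → base

base, base, base, base, base, T6, T14, base, base, base, base, base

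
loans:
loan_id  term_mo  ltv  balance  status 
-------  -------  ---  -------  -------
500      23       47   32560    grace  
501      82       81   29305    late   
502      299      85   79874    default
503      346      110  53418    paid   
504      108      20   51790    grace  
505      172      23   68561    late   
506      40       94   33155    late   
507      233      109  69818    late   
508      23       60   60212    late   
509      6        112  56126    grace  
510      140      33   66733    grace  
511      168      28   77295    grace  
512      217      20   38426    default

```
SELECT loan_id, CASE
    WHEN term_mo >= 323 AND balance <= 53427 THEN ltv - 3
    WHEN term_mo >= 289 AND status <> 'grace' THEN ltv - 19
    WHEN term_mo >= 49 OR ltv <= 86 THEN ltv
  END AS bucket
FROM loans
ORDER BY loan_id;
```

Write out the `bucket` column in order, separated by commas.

47, 81, 66, 107, 20, 23, NULL, 109, 60, NULL, 33, 28, 20

loan_id=500: term_mo >= 49 OR ltv <= 86 → 47
loan_id=501: term_mo >= 49 OR ltv <= 86 → 81
loan_id=502: term_mo >= 289 AND status <> 'grace' → 66
loan_id=503: term_mo >= 323 AND balance <= 53427 → 107
loan_id=504: term_mo >= 49 OR ltv <= 86 → 20
loan_id=505: term_mo >= 49 OR ltv <= 86 → 23
loan_id=506: (no match → NULL) → NULL
loan_id=507: term_mo >= 49 OR ltv <= 86 → 109
loan_id=508: term_mo >= 49 OR ltv <= 86 → 60
loan_id=509: (no match → NULL) → NULL
loan_id=510: term_mo >= 49 OR ltv <= 86 → 33
loan_id=511: term_mo >= 49 OR ltv <= 86 → 28
loan_id=512: term_mo >= 49 OR ltv <= 86 → 20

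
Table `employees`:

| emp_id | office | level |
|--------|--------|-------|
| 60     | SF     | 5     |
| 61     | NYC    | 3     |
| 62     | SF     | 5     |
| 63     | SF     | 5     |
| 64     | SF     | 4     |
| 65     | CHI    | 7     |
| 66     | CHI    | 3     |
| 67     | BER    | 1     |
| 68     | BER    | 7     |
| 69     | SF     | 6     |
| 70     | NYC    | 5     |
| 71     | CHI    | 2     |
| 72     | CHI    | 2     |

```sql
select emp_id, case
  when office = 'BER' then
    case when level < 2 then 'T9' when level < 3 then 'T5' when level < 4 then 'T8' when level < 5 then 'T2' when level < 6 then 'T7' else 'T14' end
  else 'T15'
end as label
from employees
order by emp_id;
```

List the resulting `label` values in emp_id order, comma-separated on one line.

T15, T15, T15, T15, T15, T15, T15, T9, T14, T15, T15, T15, T15

emp_id=60: office='SF' → outer ELSE → T15
emp_id=61: office='NYC' → outer ELSE → T15
emp_id=62: office='SF' → outer ELSE → T15
emp_id=63: office='SF' → outer ELSE → T15
emp_id=64: office='SF' → outer ELSE → T15
emp_id=65: office='CHI' → outer ELSE → T15
emp_id=66: office='CHI' → outer ELSE → T15
emp_id=67: office='BER' → inner[level < 2] → T9
emp_id=68: office='BER' → inner[ELSE] → T14
emp_id=69: office='SF' → outer ELSE → T15
emp_id=70: office='NYC' → outer ELSE → T15
emp_id=71: office='CHI' → outer ELSE → T15
emp_id=72: office='CHI' → outer ELSE → T15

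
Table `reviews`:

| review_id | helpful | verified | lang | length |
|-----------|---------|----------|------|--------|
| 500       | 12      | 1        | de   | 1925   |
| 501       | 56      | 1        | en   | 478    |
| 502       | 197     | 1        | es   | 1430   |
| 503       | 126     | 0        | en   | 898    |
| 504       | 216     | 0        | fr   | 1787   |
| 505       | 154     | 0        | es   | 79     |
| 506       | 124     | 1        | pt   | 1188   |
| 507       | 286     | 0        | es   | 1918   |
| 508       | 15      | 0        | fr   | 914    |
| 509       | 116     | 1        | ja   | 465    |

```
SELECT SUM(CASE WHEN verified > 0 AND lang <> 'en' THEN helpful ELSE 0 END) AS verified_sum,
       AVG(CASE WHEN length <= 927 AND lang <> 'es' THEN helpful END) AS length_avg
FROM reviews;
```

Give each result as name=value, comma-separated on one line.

[verified_sum: verified > 0 AND lang <> 'en']
review_id=500: ✓ → 12
review_id=501: ✗
review_id=502: ✓ → 197
review_id=503: ✗
review_id=504: ✗
review_id=505: ✗
review_id=506: ✓ → 124
review_id=507: ✗
review_id=508: ✗
review_id=509: ✓ → 116
verified_sum = 12 + 197 + 124 + 116 = 449
—
[length_avg: length <= 927 AND lang <> 'es']
review_id=500: ✗
review_id=501: ✓ → 56
review_id=502: ✗
review_id=503: ✓ → 126
review_id=504: ✗
review_id=505: ✗
review_id=506: ✗
review_id=507: ✗
review_id=508: ✓ → 15
review_id=509: ✓ → 116
length_avg = (56 + 126 + 15 + 116) / 4 = 78.25

verified_sum=449, length_avg=78.25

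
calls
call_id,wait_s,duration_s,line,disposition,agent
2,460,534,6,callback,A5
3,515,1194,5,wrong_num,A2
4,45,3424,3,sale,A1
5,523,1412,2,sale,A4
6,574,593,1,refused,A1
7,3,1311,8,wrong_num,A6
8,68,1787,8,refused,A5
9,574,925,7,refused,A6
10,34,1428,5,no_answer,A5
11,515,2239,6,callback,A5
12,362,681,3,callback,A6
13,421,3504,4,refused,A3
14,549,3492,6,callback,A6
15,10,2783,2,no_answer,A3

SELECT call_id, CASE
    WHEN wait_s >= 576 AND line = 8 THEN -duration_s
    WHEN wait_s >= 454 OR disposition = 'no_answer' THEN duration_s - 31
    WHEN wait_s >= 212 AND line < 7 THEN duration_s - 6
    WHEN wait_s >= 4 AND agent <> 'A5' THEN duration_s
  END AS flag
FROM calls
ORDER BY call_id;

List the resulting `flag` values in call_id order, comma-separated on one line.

503, 1163, 3424, 1381, 562, NULL, NULL, 894, 1397, 2208, 675, 3498, 3461, 2752

call_id=2: wait_s >= 454 OR disposition = 'no_answer' → 503
call_id=3: wait_s >= 454 OR disposition = 'no_answer' → 1163
call_id=4: wait_s >= 4 AND agent <> 'A5' → 3424
call_id=5: wait_s >= 454 OR disposition = 'no_answer' → 1381
call_id=6: wait_s >= 454 OR disposition = 'no_answer' → 562
call_id=7: (no match → NULL) → NULL
call_id=8: (no match → NULL) → NULL
call_id=9: wait_s >= 454 OR disposition = 'no_answer' → 894
call_id=10: wait_s >= 454 OR disposition = 'no_answer' → 1397
call_id=11: wait_s >= 454 OR disposition = 'no_answer' → 2208
call_id=12: wait_s >= 212 AND line < 7 → 675
call_id=13: wait_s >= 212 AND line < 7 → 3498
call_id=14: wait_s >= 454 OR disposition = 'no_answer' → 3461
call_id=15: wait_s >= 454 OR disposition = 'no_answer' → 2752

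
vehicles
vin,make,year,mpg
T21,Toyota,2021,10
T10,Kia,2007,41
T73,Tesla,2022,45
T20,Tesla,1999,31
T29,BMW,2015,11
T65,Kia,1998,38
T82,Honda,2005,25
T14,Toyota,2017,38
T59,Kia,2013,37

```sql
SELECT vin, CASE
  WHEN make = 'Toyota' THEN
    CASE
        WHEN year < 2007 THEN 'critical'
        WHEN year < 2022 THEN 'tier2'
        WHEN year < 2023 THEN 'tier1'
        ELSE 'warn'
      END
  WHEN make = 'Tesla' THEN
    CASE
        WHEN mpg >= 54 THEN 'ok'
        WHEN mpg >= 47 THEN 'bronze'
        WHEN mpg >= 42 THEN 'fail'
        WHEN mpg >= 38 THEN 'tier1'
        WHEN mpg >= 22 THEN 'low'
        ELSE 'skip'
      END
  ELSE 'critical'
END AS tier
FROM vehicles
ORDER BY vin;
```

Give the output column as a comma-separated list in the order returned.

critical, tier2, low, tier2, critical, critical, critical, fail, critical

vin=T10: make='Kia' → outer ELSE → critical
vin=T14: make='Toyota' → inner[year < 2022] → tier2
vin=T20: make='Tesla' → inner[mpg >= 22] → low
vin=T21: make='Toyota' → inner[year < 2022] → tier2
vin=T29: make='BMW' → outer ELSE → critical
vin=T59: make='Kia' → outer ELSE → critical
vin=T65: make='Kia' → outer ELSE → critical
vin=T73: make='Tesla' → inner[mpg >= 42] → fail
vin=T82: make='Honda' → outer ELSE → critical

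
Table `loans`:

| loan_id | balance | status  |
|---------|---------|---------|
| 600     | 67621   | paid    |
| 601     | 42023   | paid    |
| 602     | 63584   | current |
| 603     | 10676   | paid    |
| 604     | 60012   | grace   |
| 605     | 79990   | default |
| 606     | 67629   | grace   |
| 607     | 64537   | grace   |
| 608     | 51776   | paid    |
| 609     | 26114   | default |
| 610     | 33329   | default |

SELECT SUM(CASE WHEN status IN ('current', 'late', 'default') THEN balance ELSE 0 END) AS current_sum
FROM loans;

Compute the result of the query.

203017

loan_id=600: ✗
loan_id=601: ✗
loan_id=602: ✓ → 63584
loan_id=603: ✗
loan_id=604: ✗
loan_id=605: ✓ → 79990
loan_id=606: ✗
loan_id=607: ✗
loan_id=608: ✗
loan_id=609: ✓ → 26114
loan_id=610: ✓ → 33329
current_sum = 63584 + 79990 + 26114 + 33329 = 203017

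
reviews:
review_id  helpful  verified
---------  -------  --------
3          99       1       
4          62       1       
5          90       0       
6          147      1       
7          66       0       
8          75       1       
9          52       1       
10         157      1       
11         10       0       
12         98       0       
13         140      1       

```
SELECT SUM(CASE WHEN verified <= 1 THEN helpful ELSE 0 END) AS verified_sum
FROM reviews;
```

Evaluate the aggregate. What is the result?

996

review_id=3: ✓ → 99
review_id=4: ✓ → 62
review_id=5: ✓ → 90
review_id=6: ✓ → 147
review_id=7: ✓ → 66
review_id=8: ✓ → 75
review_id=9: ✓ → 52
review_id=10: ✓ → 157
review_id=11: ✓ → 10
review_id=12: ✓ → 98
review_id=13: ✓ → 140
verified_sum = 99 + 62 + 90 + 147 + 66 + 75 + 52 + 157 + 10 + 98 + 140 = 996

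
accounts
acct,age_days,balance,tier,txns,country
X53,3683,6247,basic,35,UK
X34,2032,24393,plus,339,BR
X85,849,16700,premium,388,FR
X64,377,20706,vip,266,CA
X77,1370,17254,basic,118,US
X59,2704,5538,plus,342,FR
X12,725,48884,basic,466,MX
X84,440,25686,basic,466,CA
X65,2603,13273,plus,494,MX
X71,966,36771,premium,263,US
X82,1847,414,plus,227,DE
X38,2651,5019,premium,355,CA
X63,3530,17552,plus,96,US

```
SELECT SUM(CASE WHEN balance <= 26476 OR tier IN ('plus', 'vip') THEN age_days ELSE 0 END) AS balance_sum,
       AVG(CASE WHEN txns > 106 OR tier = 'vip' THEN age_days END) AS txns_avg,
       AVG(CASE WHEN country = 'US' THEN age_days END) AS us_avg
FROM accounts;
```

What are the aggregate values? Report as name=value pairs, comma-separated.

[balance_sum: balance <= 26476 OR tier IN ('plus', 'vip')]
acct=X53: ✓ → 3683
acct=X34: ✓ → 2032
acct=X85: ✓ → 849
acct=X64: ✓ → 377
acct=X77: ✓ → 1370
acct=X59: ✓ → 2704
acct=X12: ✗
acct=X84: ✓ → 440
acct=X65: ✓ → 2603
acct=X71: ✗
acct=X82: ✓ → 1847
acct=X38: ✓ → 2651
acct=X63: ✓ → 3530
balance_sum = 3683 + 2032 + 849 + 377 + 1370 + 2704 + 440 + 2603 + 1847 + 2651 + 3530 = 22086
—
[txns_avg: txns > 106 OR tier = 'vip']
acct=X53: ✗
acct=X34: ✓ → 2032
acct=X85: ✓ → 849
acct=X64: ✓ → 377
acct=X77: ✓ → 1370
acct=X59: ✓ → 2704
acct=X12: ✓ → 725
acct=X84: ✓ → 440
acct=X65: ✓ → 2603
acct=X71: ✓ → 966
acct=X82: ✓ → 1847
acct=X38: ✓ → 2651
acct=X63: ✗
txns_avg = (2032 + 849 + 377 + 1370 + 2704 + 725 + 440 + 2603 + 966 + 1847 + 2651) / 11 = 1505.8181818182
—
[us_avg: country = 'US']
acct=X53: ✗
acct=X34: ✗
acct=X85: ✗
acct=X64: ✗
acct=X77: ✓ → 1370
acct=X59: ✗
acct=X12: ✗
acct=X84: ✗
acct=X65: ✗
acct=X71: ✓ → 966
acct=X82: ✗
acct=X38: ✗
acct=X63: ✓ → 3530
us_avg = (1370 + 966 + 3530) / 3 = 1955.3333333333

balance_sum=22086, txns_avg=1505.8181818182, us_avg=1955.3333333333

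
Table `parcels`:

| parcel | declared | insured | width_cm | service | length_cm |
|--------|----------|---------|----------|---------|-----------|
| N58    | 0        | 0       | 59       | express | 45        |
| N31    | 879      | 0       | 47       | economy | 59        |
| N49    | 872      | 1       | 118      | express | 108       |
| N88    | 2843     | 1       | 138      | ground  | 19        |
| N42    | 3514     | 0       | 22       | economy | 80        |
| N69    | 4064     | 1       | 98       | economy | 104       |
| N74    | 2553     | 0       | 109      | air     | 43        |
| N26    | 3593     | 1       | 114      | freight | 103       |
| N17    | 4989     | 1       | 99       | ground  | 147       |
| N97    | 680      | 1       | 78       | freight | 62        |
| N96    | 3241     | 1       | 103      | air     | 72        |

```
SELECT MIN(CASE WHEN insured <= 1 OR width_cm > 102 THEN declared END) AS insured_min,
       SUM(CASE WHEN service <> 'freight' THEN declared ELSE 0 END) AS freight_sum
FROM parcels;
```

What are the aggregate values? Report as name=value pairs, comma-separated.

insured_min=0, freight_sum=22955

[insured_min: insured <= 1 OR width_cm > 102]
parcel=N58: ✓ → 0
parcel=N31: ✓ → 879
parcel=N49: ✓ → 872
parcel=N88: ✓ → 2843
parcel=N42: ✓ → 3514
parcel=N69: ✓ → 4064
parcel=N74: ✓ → 2553
parcel=N26: ✓ → 3593
parcel=N17: ✓ → 4989
parcel=N97: ✓ → 680
parcel=N96: ✓ → 3241
insured_min = MIN(0, 879, 872, 2843, 3514, 4064, 2553, 3593, 4989, 680, 3241) = 0
—
[freight_sum: service <> 'freight']
parcel=N58: ✓ → 0
parcel=N31: ✓ → 879
parcel=N49: ✓ → 872
parcel=N88: ✓ → 2843
parcel=N42: ✓ → 3514
parcel=N69: ✓ → 4064
parcel=N74: ✓ → 2553
parcel=N26: ✗
parcel=N17: ✓ → 4989
parcel=N97: ✗
parcel=N96: ✓ → 3241
freight_sum = 879 + 872 + 2843 + 3514 + 4064 + 2553 + 4989 + 3241 = 22955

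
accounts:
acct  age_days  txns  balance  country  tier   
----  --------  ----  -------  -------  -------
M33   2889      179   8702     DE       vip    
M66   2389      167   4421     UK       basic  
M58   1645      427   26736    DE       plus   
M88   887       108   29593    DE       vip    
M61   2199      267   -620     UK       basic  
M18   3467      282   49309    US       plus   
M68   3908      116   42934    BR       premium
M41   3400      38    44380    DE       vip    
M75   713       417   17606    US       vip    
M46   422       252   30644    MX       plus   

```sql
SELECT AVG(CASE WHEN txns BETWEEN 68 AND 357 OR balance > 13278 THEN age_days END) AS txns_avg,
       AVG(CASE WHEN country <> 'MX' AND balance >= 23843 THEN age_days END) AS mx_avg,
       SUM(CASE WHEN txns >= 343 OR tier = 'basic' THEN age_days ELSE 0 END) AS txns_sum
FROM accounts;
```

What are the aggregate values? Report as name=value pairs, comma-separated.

[txns_avg: txns BETWEEN 68 AND 357 OR balance > 13278]
acct=M33: ✓ → 2889
acct=M66: ✓ → 2389
acct=M58: ✓ → 1645
acct=M88: ✓ → 887
acct=M61: ✓ → 2199
acct=M18: ✓ → 3467
acct=M68: ✓ → 3908
acct=M41: ✓ → 3400
acct=M75: ✓ → 713
acct=M46: ✓ → 422
txns_avg = (2889 + 2389 + 1645 + 887 + 2199 + 3467 + 3908 + 3400 + 713 + 422) / 10 = 2191.9
—
[mx_avg: country <> 'MX' AND balance >= 23843]
acct=M33: ✗
acct=M66: ✗
acct=M58: ✓ → 1645
acct=M88: ✓ → 887
acct=M61: ✗
acct=M18: ✓ → 3467
acct=M68: ✓ → 3908
acct=M41: ✓ → 3400
acct=M75: ✗
acct=M46: ✗
mx_avg = (1645 + 887 + 3467 + 3908 + 3400) / 5 = 2661.4
—
[txns_sum: txns >= 343 OR tier = 'basic']
acct=M33: ✗
acct=M66: ✓ → 2389
acct=M58: ✓ → 1645
acct=M88: ✗
acct=M61: ✓ → 2199
acct=M18: ✗
acct=M68: ✗
acct=M41: ✗
acct=M75: ✓ → 713
acct=M46: ✗
txns_sum = 2389 + 1645 + 2199 + 713 = 6946

txns_avg=2191.9, mx_avg=2661.4, txns_sum=6946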